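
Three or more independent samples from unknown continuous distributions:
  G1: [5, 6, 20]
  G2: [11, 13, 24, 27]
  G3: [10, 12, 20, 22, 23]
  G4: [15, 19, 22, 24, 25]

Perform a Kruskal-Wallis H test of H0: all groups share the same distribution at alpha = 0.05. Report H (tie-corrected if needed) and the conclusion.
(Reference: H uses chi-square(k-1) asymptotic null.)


Step 1: Combine all N = 17 observations and assign midranks.
sorted (value, group, rank): (5,G1,1), (6,G1,2), (10,G3,3), (11,G2,4), (12,G3,5), (13,G2,6), (15,G4,7), (19,G4,8), (20,G1,9.5), (20,G3,9.5), (22,G3,11.5), (22,G4,11.5), (23,G3,13), (24,G2,14.5), (24,G4,14.5), (25,G4,16), (27,G2,17)
Step 2: Sum ranks within each group.
R_1 = 12.5 (n_1 = 3)
R_2 = 41.5 (n_2 = 4)
R_3 = 42 (n_3 = 5)
R_4 = 57 (n_4 = 5)
Step 3: H = 12/(N(N+1)) * sum(R_i^2/n_i) - 3(N+1)
     = 12/(17*18) * (12.5^2/3 + 41.5^2/4 + 42^2/5 + 57^2/5) - 3*18
     = 0.039216 * 1485.25 - 54
     = 4.244935.
Step 4: Ties present; correction factor C = 1 - 18/(17^3 - 17) = 0.996324. Corrected H = 4.244935 / 0.996324 = 4.260599.
Step 5: Under H0, H ~ chi^2(3); p-value = 0.234664.
Step 6: alpha = 0.05. fail to reject H0.

H = 4.2606, df = 3, p = 0.234664, fail to reject H0.


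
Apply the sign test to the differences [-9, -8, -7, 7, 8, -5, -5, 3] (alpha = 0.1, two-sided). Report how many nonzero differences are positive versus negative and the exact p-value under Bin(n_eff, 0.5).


Step 1: Discard zero differences. Original n = 8; n_eff = number of nonzero differences = 8.
Nonzero differences (with sign): -9, -8, -7, +7, +8, -5, -5, +3
Step 2: Count signs: positive = 3, negative = 5.
Step 3: Under H0: P(positive) = 0.5, so the number of positives S ~ Bin(8, 0.5).
Step 4: Two-sided exact p-value = sum of Bin(8,0.5) probabilities at or below the observed probability = 0.726562.
Step 5: alpha = 0.1. fail to reject H0.

n_eff = 8, pos = 3, neg = 5, p = 0.726562, fail to reject H0.


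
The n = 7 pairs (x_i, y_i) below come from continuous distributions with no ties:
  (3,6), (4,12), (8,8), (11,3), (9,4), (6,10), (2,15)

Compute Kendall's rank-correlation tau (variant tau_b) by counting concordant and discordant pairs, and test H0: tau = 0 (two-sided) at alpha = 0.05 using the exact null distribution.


Step 1: Enumerate the 21 unordered pairs (i,j) with i<j and classify each by sign(x_j-x_i) * sign(y_j-y_i).
  (1,2):dx=+1,dy=+6->C; (1,3):dx=+5,dy=+2->C; (1,4):dx=+8,dy=-3->D; (1,5):dx=+6,dy=-2->D
  (1,6):dx=+3,dy=+4->C; (1,7):dx=-1,dy=+9->D; (2,3):dx=+4,dy=-4->D; (2,4):dx=+7,dy=-9->D
  (2,5):dx=+5,dy=-8->D; (2,6):dx=+2,dy=-2->D; (2,7):dx=-2,dy=+3->D; (3,4):dx=+3,dy=-5->D
  (3,5):dx=+1,dy=-4->D; (3,6):dx=-2,dy=+2->D; (3,7):dx=-6,dy=+7->D; (4,5):dx=-2,dy=+1->D
  (4,6):dx=-5,dy=+7->D; (4,7):dx=-9,dy=+12->D; (5,6):dx=-3,dy=+6->D; (5,7):dx=-7,dy=+11->D
  (6,7):dx=-4,dy=+5->D
Step 2: C = 3, D = 18, total pairs = 21.
Step 3: tau = (C - D)/(n(n-1)/2) = (3 - 18)/21 = -0.714286.
Step 4: Exact two-sided p-value (enumerate n! = 5040 permutations of y under H0): p = 0.030159.
Step 5: alpha = 0.05. reject H0.

tau_b = -0.7143 (C=3, D=18), p = 0.030159, reject H0.


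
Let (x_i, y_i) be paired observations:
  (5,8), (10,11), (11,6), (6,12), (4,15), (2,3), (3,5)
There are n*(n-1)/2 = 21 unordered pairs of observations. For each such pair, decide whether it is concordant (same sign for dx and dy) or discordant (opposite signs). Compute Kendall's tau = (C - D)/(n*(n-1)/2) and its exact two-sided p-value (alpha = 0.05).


Step 1: Enumerate the 21 unordered pairs (i,j) with i<j and classify each by sign(x_j-x_i) * sign(y_j-y_i).
  (1,2):dx=+5,dy=+3->C; (1,3):dx=+6,dy=-2->D; (1,4):dx=+1,dy=+4->C; (1,5):dx=-1,dy=+7->D
  (1,6):dx=-3,dy=-5->C; (1,7):dx=-2,dy=-3->C; (2,3):dx=+1,dy=-5->D; (2,4):dx=-4,dy=+1->D
  (2,5):dx=-6,dy=+4->D; (2,6):dx=-8,dy=-8->C; (2,7):dx=-7,dy=-6->C; (3,4):dx=-5,dy=+6->D
  (3,5):dx=-7,dy=+9->D; (3,6):dx=-9,dy=-3->C; (3,7):dx=-8,dy=-1->C; (4,5):dx=-2,dy=+3->D
  (4,6):dx=-4,dy=-9->C; (4,7):dx=-3,dy=-7->C; (5,6):dx=-2,dy=-12->C; (5,7):dx=-1,dy=-10->C
  (6,7):dx=+1,dy=+2->C
Step 2: C = 13, D = 8, total pairs = 21.
Step 3: tau = (C - D)/(n(n-1)/2) = (13 - 8)/21 = 0.238095.
Step 4: Exact two-sided p-value (enumerate n! = 5040 permutations of y under H0): p = 0.561905.
Step 5: alpha = 0.05. fail to reject H0.

tau_b = 0.2381 (C=13, D=8), p = 0.561905, fail to reject H0.


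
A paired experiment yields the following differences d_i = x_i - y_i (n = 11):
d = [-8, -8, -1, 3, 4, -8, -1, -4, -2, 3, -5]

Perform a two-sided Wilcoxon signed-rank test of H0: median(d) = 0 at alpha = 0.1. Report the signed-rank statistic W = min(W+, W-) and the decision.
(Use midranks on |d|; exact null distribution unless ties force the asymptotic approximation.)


Step 1: Drop any zero differences (none here) and take |d_i|.
|d| = [8, 8, 1, 3, 4, 8, 1, 4, 2, 3, 5]
Step 2: Midrank |d_i| (ties get averaged ranks).
ranks: |8|->10, |8|->10, |1|->1.5, |3|->4.5, |4|->6.5, |8|->10, |1|->1.5, |4|->6.5, |2|->3, |3|->4.5, |5|->8
Step 3: Attach original signs; sum ranks with positive sign and with negative sign.
W+ = 4.5 + 6.5 + 4.5 = 15.5
W- = 10 + 10 + 1.5 + 10 + 1.5 + 6.5 + 3 + 8 = 50.5
(Check: W+ + W- = 66 should equal n(n+1)/2 = 66.)
Step 4: Test statistic W = min(W+, W-) = 15.5.
Step 5: Ties in |d|, so use the tie-corrected normal approximation.
        E[W] = n(n+1)/4 = 11*12/4 = 33.
        Tie groups: |d|=1 (t=2), |d|=3 (t=2), |d|=4 (t=2), |d|=8 (t=3); sum(t^3 - t) = 42.
        Var[W] = n(n+1)(2n+1)/24 - sum(t^3-t)/48 = 3036/24 - 42/48 = 125.625.
        z = (W - E[W]) / sqrt(Var[W]) = (15.5 - 33) / 11.2083 = -1.5613.
        Two-sided p = 2*Phi(z) = 0.118441.
Step 6: alpha = 0.1. fail to reject H0.

W+ = 15.5, W- = 50.5, W = min = 15.5, p = 0.118441, fail to reject H0.


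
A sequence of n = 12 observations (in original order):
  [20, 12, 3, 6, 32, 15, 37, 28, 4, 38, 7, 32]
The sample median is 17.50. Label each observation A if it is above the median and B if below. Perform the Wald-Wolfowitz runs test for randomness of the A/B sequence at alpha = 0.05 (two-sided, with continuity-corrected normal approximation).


Step 1: Compute median = 17.50; label A = above, B = below.
Labels in order: ABBBABAABABA  (n_A = 6, n_B = 6)
Step 2: Count runs R = 9.
Step 3: Under H0 (random ordering), E[R] = 2*n_A*n_B/(n_A+n_B) + 1 = 2*6*6/12 + 1 = 7.0000.
        Var[R] = 2*n_A*n_B*(2*n_A*n_B - n_A - n_B) / ((n_A+n_B)^2 * (n_A+n_B-1)) = 4320/1584 = 2.7273.
        SD[R] = 1.6514.
Step 4: Continuity-corrected z = (R - 0.5 - E[R]) / SD[R] = (9 - 0.5 - 7.0000) / 1.6514 = 0.9083.
Step 5: Two-sided p-value via normal approximation = 2*(1 - Phi(|z|)) = 0.363722.
Step 6: alpha = 0.05. fail to reject H0.

R = 9, z = 0.9083, p = 0.363722, fail to reject H0.


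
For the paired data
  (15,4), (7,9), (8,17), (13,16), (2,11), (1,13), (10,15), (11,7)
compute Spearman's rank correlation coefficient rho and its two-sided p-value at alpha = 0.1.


Step 1: Rank x and y separately (midranks; no ties here).
rank(x): 15->8, 7->3, 8->4, 13->7, 2->2, 1->1, 10->5, 11->6
rank(y): 4->1, 9->3, 17->8, 16->7, 11->4, 13->5, 15->6, 7->2
Step 2: d_i = R_x(i) - R_y(i); compute d_i^2.
  (8-1)^2=49, (3-3)^2=0, (4-8)^2=16, (7-7)^2=0, (2-4)^2=4, (1-5)^2=16, (5-6)^2=1, (6-2)^2=16
sum(d^2) = 102.
Step 3: rho = 1 - 6*102 / (8*(8^2 - 1)) = 1 - 612/504 = -0.214286.
Step 4: Under H0, t = rho * sqrt((n-2)/(1-rho^2)) = -0.5374 ~ t(6).
Step 5: Two-sided p-value from the t-distribution with 6 df = 0.610344.
Step 6: alpha = 0.1. fail to reject H0.

rho = -0.2143, p = 0.610344, fail to reject H0 at alpha = 0.1.


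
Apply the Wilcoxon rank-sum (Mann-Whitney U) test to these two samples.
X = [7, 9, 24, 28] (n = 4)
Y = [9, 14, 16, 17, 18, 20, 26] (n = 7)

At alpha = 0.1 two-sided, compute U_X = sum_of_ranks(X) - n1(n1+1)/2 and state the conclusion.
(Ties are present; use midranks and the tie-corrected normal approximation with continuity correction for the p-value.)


Step 1: Combine and sort all 11 observations; assign midranks.
sorted (value, group): (7,X), (9,X), (9,Y), (14,Y), (16,Y), (17,Y), (18,Y), (20,Y), (24,X), (26,Y), (28,X)
ranks: 7->1, 9->2.5, 9->2.5, 14->4, 16->5, 17->6, 18->7, 20->8, 24->9, 26->10, 28->11
Step 2: Rank sum for X: R1 = 1 + 2.5 + 9 + 11 = 23.5.
Step 3: U_X = R1 - n1(n1+1)/2 = 23.5 - 4*5/2 = 23.5 - 10 = 13.5.
       U_Y = n1*n2 - U_X = 28 - 13.5 = 14.5.
Step 4: Ties are present, so use the tie-corrected normal approximation (with continuity correction) for the p-value.
Step 5: p-value = 1.000000; compare to alpha = 0.1. fail to reject H0.

U_X = 13.5, p = 1.000000, fail to reject H0 at alpha = 0.1.


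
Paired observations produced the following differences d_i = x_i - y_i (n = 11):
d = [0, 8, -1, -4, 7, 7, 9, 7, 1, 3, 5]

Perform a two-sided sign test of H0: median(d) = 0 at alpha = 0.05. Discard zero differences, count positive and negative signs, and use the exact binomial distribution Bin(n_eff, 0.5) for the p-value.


Step 1: Discard zero differences. Original n = 11; n_eff = number of nonzero differences = 10.
Nonzero differences (with sign): +8, -1, -4, +7, +7, +9, +7, +1, +3, +5
Step 2: Count signs: positive = 8, negative = 2.
Step 3: Under H0: P(positive) = 0.5, so the number of positives S ~ Bin(10, 0.5).
Step 4: Two-sided exact p-value = sum of Bin(10,0.5) probabilities at or below the observed probability = 0.109375.
Step 5: alpha = 0.05. fail to reject H0.

n_eff = 10, pos = 8, neg = 2, p = 0.109375, fail to reject H0.


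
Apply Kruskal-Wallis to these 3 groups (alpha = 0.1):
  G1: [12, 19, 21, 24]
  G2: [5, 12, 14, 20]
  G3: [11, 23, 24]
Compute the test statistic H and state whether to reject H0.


Step 1: Combine all N = 11 observations and assign midranks.
sorted (value, group, rank): (5,G2,1), (11,G3,2), (12,G1,3.5), (12,G2,3.5), (14,G2,5), (19,G1,6), (20,G2,7), (21,G1,8), (23,G3,9), (24,G1,10.5), (24,G3,10.5)
Step 2: Sum ranks within each group.
R_1 = 28 (n_1 = 4)
R_2 = 16.5 (n_2 = 4)
R_3 = 21.5 (n_3 = 3)
Step 3: H = 12/(N(N+1)) * sum(R_i^2/n_i) - 3(N+1)
     = 12/(11*12) * (28^2/4 + 16.5^2/4 + 21.5^2/3) - 3*12
     = 0.090909 * 418.146 - 36
     = 2.013258.
Step 4: Ties present; correction factor C = 1 - 12/(11^3 - 11) = 0.990909. Corrected H = 2.013258 / 0.990909 = 2.031728.
Step 5: Under H0, H ~ chi^2(2); p-value = 0.362089.
Step 6: alpha = 0.1. fail to reject H0.

H = 2.0317, df = 2, p = 0.362089, fail to reject H0.


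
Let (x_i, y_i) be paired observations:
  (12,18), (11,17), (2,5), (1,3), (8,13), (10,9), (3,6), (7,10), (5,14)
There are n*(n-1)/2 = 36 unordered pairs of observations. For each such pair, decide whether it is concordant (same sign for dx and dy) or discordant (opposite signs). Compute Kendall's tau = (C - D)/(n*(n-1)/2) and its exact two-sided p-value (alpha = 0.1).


Step 1: Enumerate the 36 unordered pairs (i,j) with i<j and classify each by sign(x_j-x_i) * sign(y_j-y_i).
  (1,2):dx=-1,dy=-1->C; (1,3):dx=-10,dy=-13->C; (1,4):dx=-11,dy=-15->C; (1,5):dx=-4,dy=-5->C
  (1,6):dx=-2,dy=-9->C; (1,7):dx=-9,dy=-12->C; (1,8):dx=-5,dy=-8->C; (1,9):dx=-7,dy=-4->C
  (2,3):dx=-9,dy=-12->C; (2,4):dx=-10,dy=-14->C; (2,5):dx=-3,dy=-4->C; (2,6):dx=-1,dy=-8->C
  (2,7):dx=-8,dy=-11->C; (2,8):dx=-4,dy=-7->C; (2,9):dx=-6,dy=-3->C; (3,4):dx=-1,dy=-2->C
  (3,5):dx=+6,dy=+8->C; (3,6):dx=+8,dy=+4->C; (3,7):dx=+1,dy=+1->C; (3,8):dx=+5,dy=+5->C
  (3,9):dx=+3,dy=+9->C; (4,5):dx=+7,dy=+10->C; (4,6):dx=+9,dy=+6->C; (4,7):dx=+2,dy=+3->C
  (4,8):dx=+6,dy=+7->C; (4,9):dx=+4,dy=+11->C; (5,6):dx=+2,dy=-4->D; (5,7):dx=-5,dy=-7->C
  (5,8):dx=-1,dy=-3->C; (5,9):dx=-3,dy=+1->D; (6,7):dx=-7,dy=-3->C; (6,8):dx=-3,dy=+1->D
  (6,9):dx=-5,dy=+5->D; (7,8):dx=+4,dy=+4->C; (7,9):dx=+2,dy=+8->C; (8,9):dx=-2,dy=+4->D
Step 2: C = 31, D = 5, total pairs = 36.
Step 3: tau = (C - D)/(n(n-1)/2) = (31 - 5)/36 = 0.722222.
Step 4: Exact two-sided p-value (enumerate n! = 362880 permutations of y under H0): p = 0.005886.
Step 5: alpha = 0.1. reject H0.

tau_b = 0.7222 (C=31, D=5), p = 0.005886, reject H0.


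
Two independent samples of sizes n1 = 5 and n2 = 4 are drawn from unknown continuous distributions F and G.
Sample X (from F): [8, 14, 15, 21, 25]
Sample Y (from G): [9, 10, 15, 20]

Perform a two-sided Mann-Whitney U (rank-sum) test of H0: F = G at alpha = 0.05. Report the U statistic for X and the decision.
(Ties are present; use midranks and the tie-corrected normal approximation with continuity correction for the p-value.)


Step 1: Combine and sort all 9 observations; assign midranks.
sorted (value, group): (8,X), (9,Y), (10,Y), (14,X), (15,X), (15,Y), (20,Y), (21,X), (25,X)
ranks: 8->1, 9->2, 10->3, 14->4, 15->5.5, 15->5.5, 20->7, 21->8, 25->9
Step 2: Rank sum for X: R1 = 1 + 4 + 5.5 + 8 + 9 = 27.5.
Step 3: U_X = R1 - n1(n1+1)/2 = 27.5 - 5*6/2 = 27.5 - 15 = 12.5.
       U_Y = n1*n2 - U_X = 20 - 12.5 = 7.5.
Step 4: Ties are present, so use the tie-corrected normal approximation (with continuity correction) for the p-value.
Step 5: p-value = 0.622753; compare to alpha = 0.05. fail to reject H0.

U_X = 12.5, p = 0.622753, fail to reject H0 at alpha = 0.05.


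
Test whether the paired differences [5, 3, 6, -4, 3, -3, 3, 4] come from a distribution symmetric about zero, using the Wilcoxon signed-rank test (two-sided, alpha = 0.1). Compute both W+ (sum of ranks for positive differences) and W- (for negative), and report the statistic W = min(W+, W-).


Step 1: Drop any zero differences (none here) and take |d_i|.
|d| = [5, 3, 6, 4, 3, 3, 3, 4]
Step 2: Midrank |d_i| (ties get averaged ranks).
ranks: |5|->7, |3|->2.5, |6|->8, |4|->5.5, |3|->2.5, |3|->2.5, |3|->2.5, |4|->5.5
Step 3: Attach original signs; sum ranks with positive sign and with negative sign.
W+ = 7 + 2.5 + 8 + 2.5 + 2.5 + 5.5 = 28
W- = 5.5 + 2.5 = 8
(Check: W+ + W- = 36 should equal n(n+1)/2 = 36.)
Step 4: Test statistic W = min(W+, W-) = 8.
Step 5: Ties in |d|, so use the tie-corrected normal approximation.
        E[W] = n(n+1)/4 = 8*9/4 = 18.
        Tie groups: |d|=3 (t=4), |d|=4 (t=2); sum(t^3 - t) = 66.
        Var[W] = n(n+1)(2n+1)/24 - sum(t^3-t)/48 = 1224/24 - 66/48 = 49.625.
        z = (W - E[W]) / sqrt(Var[W]) = (8 - 18) / 7.0445 = -1.4195.
        Two-sided p = 2*Phi(z) = 0.155740.
Step 6: alpha = 0.1. fail to reject H0.

W+ = 28, W- = 8, W = min = 8, p = 0.155740, fail to reject H0.


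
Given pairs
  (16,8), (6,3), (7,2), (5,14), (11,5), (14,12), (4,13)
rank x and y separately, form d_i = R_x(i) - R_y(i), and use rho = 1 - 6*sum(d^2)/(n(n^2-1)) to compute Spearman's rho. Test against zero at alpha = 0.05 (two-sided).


Step 1: Rank x and y separately (midranks; no ties here).
rank(x): 16->7, 6->3, 7->4, 5->2, 11->5, 14->6, 4->1
rank(y): 8->4, 3->2, 2->1, 14->7, 5->3, 12->5, 13->6
Step 2: d_i = R_x(i) - R_y(i); compute d_i^2.
  (7-4)^2=9, (3-2)^2=1, (4-1)^2=9, (2-7)^2=25, (5-3)^2=4, (6-5)^2=1, (1-6)^2=25
sum(d^2) = 74.
Step 3: rho = 1 - 6*74 / (7*(7^2 - 1)) = 1 - 444/336 = -0.321429.
Step 4: Under H0, t = rho * sqrt((n-2)/(1-rho^2)) = -0.7590 ~ t(5).
Step 5: Two-sided p-value from the t-distribution with 5 df = 0.482072.
Step 6: alpha = 0.05. fail to reject H0.

rho = -0.3214, p = 0.482072, fail to reject H0 at alpha = 0.05.


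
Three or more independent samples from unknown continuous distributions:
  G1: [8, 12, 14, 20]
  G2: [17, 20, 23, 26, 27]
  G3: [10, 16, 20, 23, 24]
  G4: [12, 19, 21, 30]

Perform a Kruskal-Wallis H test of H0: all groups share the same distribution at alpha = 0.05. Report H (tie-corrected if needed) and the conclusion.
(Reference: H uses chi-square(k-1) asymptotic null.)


Step 1: Combine all N = 18 observations and assign midranks.
sorted (value, group, rank): (8,G1,1), (10,G3,2), (12,G1,3.5), (12,G4,3.5), (14,G1,5), (16,G3,6), (17,G2,7), (19,G4,8), (20,G1,10), (20,G2,10), (20,G3,10), (21,G4,12), (23,G2,13.5), (23,G3,13.5), (24,G3,15), (26,G2,16), (27,G2,17), (30,G4,18)
Step 2: Sum ranks within each group.
R_1 = 19.5 (n_1 = 4)
R_2 = 63.5 (n_2 = 5)
R_3 = 46.5 (n_3 = 5)
R_4 = 41.5 (n_4 = 4)
Step 3: H = 12/(N(N+1)) * sum(R_i^2/n_i) - 3(N+1)
     = 12/(18*19) * (19.5^2/4 + 63.5^2/5 + 46.5^2/5 + 41.5^2/4) - 3*19
     = 0.035088 * 1764.53 - 57
     = 4.913158.
Step 4: Ties present; correction factor C = 1 - 36/(18^3 - 18) = 0.993808. Corrected H = 4.913158 / 0.993808 = 4.943769.
Step 5: Under H0, H ~ chi^2(3); p-value = 0.175961.
Step 6: alpha = 0.05. fail to reject H0.

H = 4.9438, df = 3, p = 0.175961, fail to reject H0.


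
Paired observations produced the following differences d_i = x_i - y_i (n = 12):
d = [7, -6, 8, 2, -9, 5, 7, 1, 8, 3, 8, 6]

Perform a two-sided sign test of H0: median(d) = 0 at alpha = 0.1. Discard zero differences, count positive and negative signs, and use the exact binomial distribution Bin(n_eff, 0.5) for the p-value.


Step 1: Discard zero differences. Original n = 12; n_eff = number of nonzero differences = 12.
Nonzero differences (with sign): +7, -6, +8, +2, -9, +5, +7, +1, +8, +3, +8, +6
Step 2: Count signs: positive = 10, negative = 2.
Step 3: Under H0: P(positive) = 0.5, so the number of positives S ~ Bin(12, 0.5).
Step 4: Two-sided exact p-value = sum of Bin(12,0.5) probabilities at or below the observed probability = 0.038574.
Step 5: alpha = 0.1. reject H0.

n_eff = 12, pos = 10, neg = 2, p = 0.038574, reject H0.


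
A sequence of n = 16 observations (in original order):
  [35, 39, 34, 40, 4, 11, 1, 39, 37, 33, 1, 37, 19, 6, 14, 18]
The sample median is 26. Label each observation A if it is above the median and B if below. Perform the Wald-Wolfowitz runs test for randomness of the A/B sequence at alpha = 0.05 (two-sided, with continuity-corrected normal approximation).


Step 1: Compute median = 26; label A = above, B = below.
Labels in order: AAAABBBAAABABBBB  (n_A = 8, n_B = 8)
Step 2: Count runs R = 6.
Step 3: Under H0 (random ordering), E[R] = 2*n_A*n_B/(n_A+n_B) + 1 = 2*8*8/16 + 1 = 9.0000.
        Var[R] = 2*n_A*n_B*(2*n_A*n_B - n_A - n_B) / ((n_A+n_B)^2 * (n_A+n_B-1)) = 14336/3840 = 3.7333.
        SD[R] = 1.9322.
Step 4: Continuity-corrected z = (R + 0.5 - E[R]) / SD[R] = (6 + 0.5 - 9.0000) / 1.9322 = -1.2939.
Step 5: Two-sided p-value via normal approximation = 2*(1 - Phi(|z|)) = 0.195709.
Step 6: alpha = 0.05. fail to reject H0.

R = 6, z = -1.2939, p = 0.195709, fail to reject H0.


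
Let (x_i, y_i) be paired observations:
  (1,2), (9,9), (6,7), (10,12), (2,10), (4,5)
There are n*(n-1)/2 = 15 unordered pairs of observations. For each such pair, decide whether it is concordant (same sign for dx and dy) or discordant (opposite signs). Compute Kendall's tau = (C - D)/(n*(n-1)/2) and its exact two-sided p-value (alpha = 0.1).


Step 1: Enumerate the 15 unordered pairs (i,j) with i<j and classify each by sign(x_j-x_i) * sign(y_j-y_i).
  (1,2):dx=+8,dy=+7->C; (1,3):dx=+5,dy=+5->C; (1,4):dx=+9,dy=+10->C; (1,5):dx=+1,dy=+8->C
  (1,6):dx=+3,dy=+3->C; (2,3):dx=-3,dy=-2->C; (2,4):dx=+1,dy=+3->C; (2,5):dx=-7,dy=+1->D
  (2,6):dx=-5,dy=-4->C; (3,4):dx=+4,dy=+5->C; (3,5):dx=-4,dy=+3->D; (3,6):dx=-2,dy=-2->C
  (4,5):dx=-8,dy=-2->C; (4,6):dx=-6,dy=-7->C; (5,6):dx=+2,dy=-5->D
Step 2: C = 12, D = 3, total pairs = 15.
Step 3: tau = (C - D)/(n(n-1)/2) = (12 - 3)/15 = 0.600000.
Step 4: Exact two-sided p-value (enumerate n! = 720 permutations of y under H0): p = 0.136111.
Step 5: alpha = 0.1. fail to reject H0.

tau_b = 0.6000 (C=12, D=3), p = 0.136111, fail to reject H0.


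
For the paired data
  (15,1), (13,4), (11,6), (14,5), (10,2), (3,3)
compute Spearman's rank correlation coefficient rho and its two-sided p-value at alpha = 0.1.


Step 1: Rank x and y separately (midranks; no ties here).
rank(x): 15->6, 13->4, 11->3, 14->5, 10->2, 3->1
rank(y): 1->1, 4->4, 6->6, 5->5, 2->2, 3->3
Step 2: d_i = R_x(i) - R_y(i); compute d_i^2.
  (6-1)^2=25, (4-4)^2=0, (3-6)^2=9, (5-5)^2=0, (2-2)^2=0, (1-3)^2=4
sum(d^2) = 38.
Step 3: rho = 1 - 6*38 / (6*(6^2 - 1)) = 1 - 228/210 = -0.085714.
Step 4: Under H0, t = rho * sqrt((n-2)/(1-rho^2)) = -0.1721 ~ t(4).
Step 5: Two-sided p-value from the t-distribution with 4 df = 0.871743.
Step 6: alpha = 0.1. fail to reject H0.

rho = -0.0857, p = 0.871743, fail to reject H0 at alpha = 0.1.


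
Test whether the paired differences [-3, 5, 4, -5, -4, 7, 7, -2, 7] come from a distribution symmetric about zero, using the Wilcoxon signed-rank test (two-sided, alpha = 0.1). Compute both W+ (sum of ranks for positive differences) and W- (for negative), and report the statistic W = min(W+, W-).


Step 1: Drop any zero differences (none here) and take |d_i|.
|d| = [3, 5, 4, 5, 4, 7, 7, 2, 7]
Step 2: Midrank |d_i| (ties get averaged ranks).
ranks: |3|->2, |5|->5.5, |4|->3.5, |5|->5.5, |4|->3.5, |7|->8, |7|->8, |2|->1, |7|->8
Step 3: Attach original signs; sum ranks with positive sign and with negative sign.
W+ = 5.5 + 3.5 + 8 + 8 + 8 = 33
W- = 2 + 5.5 + 3.5 + 1 = 12
(Check: W+ + W- = 45 should equal n(n+1)/2 = 45.)
Step 4: Test statistic W = min(W+, W-) = 12.
Step 5: Ties in |d|, so use the tie-corrected normal approximation.
        E[W] = n(n+1)/4 = 9*10/4 = 22.5.
        Tie groups: |d|=4 (t=2), |d|=5 (t=2), |d|=7 (t=3); sum(t^3 - t) = 36.
        Var[W] = n(n+1)(2n+1)/24 - sum(t^3-t)/48 = 1710/24 - 36/48 = 70.5.
        z = (W - E[W]) / sqrt(Var[W]) = (12 - 22.5) / 8.3964 = -1.2505.
        Two-sided p = 2*Phi(z) = 0.211105.
Step 6: alpha = 0.1. fail to reject H0.

W+ = 33, W- = 12, W = min = 12, p = 0.211105, fail to reject H0.


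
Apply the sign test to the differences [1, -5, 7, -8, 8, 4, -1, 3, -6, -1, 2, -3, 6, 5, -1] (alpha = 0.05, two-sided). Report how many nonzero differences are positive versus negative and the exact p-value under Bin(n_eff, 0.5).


Step 1: Discard zero differences. Original n = 15; n_eff = number of nonzero differences = 15.
Nonzero differences (with sign): +1, -5, +7, -8, +8, +4, -1, +3, -6, -1, +2, -3, +6, +5, -1
Step 2: Count signs: positive = 8, negative = 7.
Step 3: Under H0: P(positive) = 0.5, so the number of positives S ~ Bin(15, 0.5).
Step 4: Two-sided exact p-value = sum of Bin(15,0.5) probabilities at or below the observed probability = 1.000000.
Step 5: alpha = 0.05. fail to reject H0.

n_eff = 15, pos = 8, neg = 7, p = 1.000000, fail to reject H0.


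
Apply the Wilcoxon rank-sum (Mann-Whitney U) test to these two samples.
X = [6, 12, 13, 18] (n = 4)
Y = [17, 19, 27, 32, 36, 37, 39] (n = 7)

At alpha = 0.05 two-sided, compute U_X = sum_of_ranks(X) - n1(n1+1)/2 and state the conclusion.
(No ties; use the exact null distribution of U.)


Step 1: Combine and sort all 11 observations; assign midranks.
sorted (value, group): (6,X), (12,X), (13,X), (17,Y), (18,X), (19,Y), (27,Y), (32,Y), (36,Y), (37,Y), (39,Y)
ranks: 6->1, 12->2, 13->3, 17->4, 18->5, 19->6, 27->7, 32->8, 36->9, 37->10, 39->11
Step 2: Rank sum for X: R1 = 1 + 2 + 3 + 5 = 11.
Step 3: U_X = R1 - n1(n1+1)/2 = 11 - 4*5/2 = 11 - 10 = 1.
       U_Y = n1*n2 - U_X = 28 - 1 = 27.
Step 4: No ties, so the exact null distribution of U (based on enumerating the C(11,4) = 330 equally likely rank assignments) gives the two-sided p-value.
Step 5: p-value = 0.012121; compare to alpha = 0.05. reject H0.

U_X = 1, p = 0.012121, reject H0 at alpha = 0.05.


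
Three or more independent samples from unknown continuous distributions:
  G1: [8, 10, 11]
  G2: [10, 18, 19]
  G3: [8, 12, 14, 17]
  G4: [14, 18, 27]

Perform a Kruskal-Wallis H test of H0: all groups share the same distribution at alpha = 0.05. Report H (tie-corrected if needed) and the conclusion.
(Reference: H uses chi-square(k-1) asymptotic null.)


Step 1: Combine all N = 13 observations and assign midranks.
sorted (value, group, rank): (8,G1,1.5), (8,G3,1.5), (10,G1,3.5), (10,G2,3.5), (11,G1,5), (12,G3,6), (14,G3,7.5), (14,G4,7.5), (17,G3,9), (18,G2,10.5), (18,G4,10.5), (19,G2,12), (27,G4,13)
Step 2: Sum ranks within each group.
R_1 = 10 (n_1 = 3)
R_2 = 26 (n_2 = 3)
R_3 = 24 (n_3 = 4)
R_4 = 31 (n_4 = 3)
Step 3: H = 12/(N(N+1)) * sum(R_i^2/n_i) - 3(N+1)
     = 12/(13*14) * (10^2/3 + 26^2/3 + 24^2/4 + 31^2/3) - 3*14
     = 0.065934 * 723 - 42
     = 5.670330.
Step 4: Ties present; correction factor C = 1 - 24/(13^3 - 13) = 0.989011. Corrected H = 5.670330 / 0.989011 = 5.733333.
Step 5: Under H0, H ~ chi^2(3); p-value = 0.125330.
Step 6: alpha = 0.05. fail to reject H0.

H = 5.7333, df = 3, p = 0.125330, fail to reject H0.


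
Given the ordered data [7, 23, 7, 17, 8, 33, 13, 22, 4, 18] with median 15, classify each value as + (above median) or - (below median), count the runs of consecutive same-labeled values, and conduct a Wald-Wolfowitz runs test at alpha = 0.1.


Step 1: Compute median = 15; label A = above, B = below.
Labels in order: BABABABABA  (n_A = 5, n_B = 5)
Step 2: Count runs R = 10.
Step 3: Under H0 (random ordering), E[R] = 2*n_A*n_B/(n_A+n_B) + 1 = 2*5*5/10 + 1 = 6.0000.
        Var[R] = 2*n_A*n_B*(2*n_A*n_B - n_A - n_B) / ((n_A+n_B)^2 * (n_A+n_B-1)) = 2000/900 = 2.2222.
        SD[R] = 1.4907.
Step 4: Continuity-corrected z = (R - 0.5 - E[R]) / SD[R] = (10 - 0.5 - 6.0000) / 1.4907 = 2.3479.
Step 5: Two-sided p-value via normal approximation = 2*(1 - Phi(|z|)) = 0.018881.
Step 6: alpha = 0.1. reject H0.

R = 10, z = 2.3479, p = 0.018881, reject H0.


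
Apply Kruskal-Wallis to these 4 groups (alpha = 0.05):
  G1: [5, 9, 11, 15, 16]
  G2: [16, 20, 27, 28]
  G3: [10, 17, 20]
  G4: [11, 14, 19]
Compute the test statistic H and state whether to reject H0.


Step 1: Combine all N = 15 observations and assign midranks.
sorted (value, group, rank): (5,G1,1), (9,G1,2), (10,G3,3), (11,G1,4.5), (11,G4,4.5), (14,G4,6), (15,G1,7), (16,G1,8.5), (16,G2,8.5), (17,G3,10), (19,G4,11), (20,G2,12.5), (20,G3,12.5), (27,G2,14), (28,G2,15)
Step 2: Sum ranks within each group.
R_1 = 23 (n_1 = 5)
R_2 = 50 (n_2 = 4)
R_3 = 25.5 (n_3 = 3)
R_4 = 21.5 (n_4 = 3)
Step 3: H = 12/(N(N+1)) * sum(R_i^2/n_i) - 3(N+1)
     = 12/(15*16) * (23^2/5 + 50^2/4 + 25.5^2/3 + 21.5^2/3) - 3*16
     = 0.050000 * 1101.63 - 48
     = 7.081667.
Step 4: Ties present; correction factor C = 1 - 18/(15^3 - 15) = 0.994643. Corrected H = 7.081667 / 0.994643 = 7.119808.
Step 5: Under H0, H ~ chi^2(3); p-value = 0.068176.
Step 6: alpha = 0.05. fail to reject H0.

H = 7.1198, df = 3, p = 0.068176, fail to reject H0.


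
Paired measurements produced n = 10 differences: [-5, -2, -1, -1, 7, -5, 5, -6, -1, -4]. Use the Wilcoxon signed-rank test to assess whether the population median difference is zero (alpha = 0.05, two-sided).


Step 1: Drop any zero differences (none here) and take |d_i|.
|d| = [5, 2, 1, 1, 7, 5, 5, 6, 1, 4]
Step 2: Midrank |d_i| (ties get averaged ranks).
ranks: |5|->7, |2|->4, |1|->2, |1|->2, |7|->10, |5|->7, |5|->7, |6|->9, |1|->2, |4|->5
Step 3: Attach original signs; sum ranks with positive sign and with negative sign.
W+ = 10 + 7 = 17
W- = 7 + 4 + 2 + 2 + 7 + 9 + 2 + 5 = 38
(Check: W+ + W- = 55 should equal n(n+1)/2 = 55.)
Step 4: Test statistic W = min(W+, W-) = 17.
Step 5: Ties in |d|, so use the tie-corrected normal approximation.
        E[W] = n(n+1)/4 = 10*11/4 = 27.5.
        Tie groups: |d|=1 (t=3), |d|=5 (t=3); sum(t^3 - t) = 48.
        Var[W] = n(n+1)(2n+1)/24 - sum(t^3-t)/48 = 2310/24 - 48/48 = 95.25.
        z = (W - E[W]) / sqrt(Var[W]) = (17 - 27.5) / 9.7596 = -1.0759.
        Two-sided p = 2*Phi(z) = 0.281989.
Step 6: alpha = 0.05. fail to reject H0.

W+ = 17, W- = 38, W = min = 17, p = 0.281989, fail to reject H0.


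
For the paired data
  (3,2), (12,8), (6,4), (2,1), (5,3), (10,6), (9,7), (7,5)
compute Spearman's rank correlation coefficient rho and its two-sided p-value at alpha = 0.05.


Step 1: Rank x and y separately (midranks; no ties here).
rank(x): 3->2, 12->8, 6->4, 2->1, 5->3, 10->7, 9->6, 7->5
rank(y): 2->2, 8->8, 4->4, 1->1, 3->3, 6->6, 7->7, 5->5
Step 2: d_i = R_x(i) - R_y(i); compute d_i^2.
  (2-2)^2=0, (8-8)^2=0, (4-4)^2=0, (1-1)^2=0, (3-3)^2=0, (7-6)^2=1, (6-7)^2=1, (5-5)^2=0
sum(d^2) = 2.
Step 3: rho = 1 - 6*2 / (8*(8^2 - 1)) = 1 - 12/504 = 0.976190.
Step 4: Under H0, t = rho * sqrt((n-2)/(1-rho^2)) = 11.0235 ~ t(6).
Step 5: Two-sided p-value from the t-distribution with 6 df = 0.000033.
Step 6: alpha = 0.05. reject H0.

rho = 0.9762, p = 0.000033, reject H0 at alpha = 0.05.


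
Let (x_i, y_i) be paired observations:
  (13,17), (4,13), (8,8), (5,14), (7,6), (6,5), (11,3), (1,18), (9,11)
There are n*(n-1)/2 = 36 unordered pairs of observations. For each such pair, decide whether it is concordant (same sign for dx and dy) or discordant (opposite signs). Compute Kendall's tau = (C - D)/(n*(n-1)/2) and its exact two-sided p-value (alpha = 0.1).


Step 1: Enumerate the 36 unordered pairs (i,j) with i<j and classify each by sign(x_j-x_i) * sign(y_j-y_i).
  (1,2):dx=-9,dy=-4->C; (1,3):dx=-5,dy=-9->C; (1,4):dx=-8,dy=-3->C; (1,5):dx=-6,dy=-11->C
  (1,6):dx=-7,dy=-12->C; (1,7):dx=-2,dy=-14->C; (1,8):dx=-12,dy=+1->D; (1,9):dx=-4,dy=-6->C
  (2,3):dx=+4,dy=-5->D; (2,4):dx=+1,dy=+1->C; (2,5):dx=+3,dy=-7->D; (2,6):dx=+2,dy=-8->D
  (2,7):dx=+7,dy=-10->D; (2,8):dx=-3,dy=+5->D; (2,9):dx=+5,dy=-2->D; (3,4):dx=-3,dy=+6->D
  (3,5):dx=-1,dy=-2->C; (3,6):dx=-2,dy=-3->C; (3,7):dx=+3,dy=-5->D; (3,8):dx=-7,dy=+10->D
  (3,9):dx=+1,dy=+3->C; (4,5):dx=+2,dy=-8->D; (4,6):dx=+1,dy=-9->D; (4,7):dx=+6,dy=-11->D
  (4,8):dx=-4,dy=+4->D; (4,9):dx=+4,dy=-3->D; (5,6):dx=-1,dy=-1->C; (5,7):dx=+4,dy=-3->D
  (5,8):dx=-6,dy=+12->D; (5,9):dx=+2,dy=+5->C; (6,7):dx=+5,dy=-2->D; (6,8):dx=-5,dy=+13->D
  (6,9):dx=+3,dy=+6->C; (7,8):dx=-10,dy=+15->D; (7,9):dx=-2,dy=+8->D; (8,9):dx=+8,dy=-7->D
Step 2: C = 14, D = 22, total pairs = 36.
Step 3: tau = (C - D)/(n(n-1)/2) = (14 - 22)/36 = -0.222222.
Step 4: Exact two-sided p-value (enumerate n! = 362880 permutations of y under H0): p = 0.476709.
Step 5: alpha = 0.1. fail to reject H0.

tau_b = -0.2222 (C=14, D=22), p = 0.476709, fail to reject H0.


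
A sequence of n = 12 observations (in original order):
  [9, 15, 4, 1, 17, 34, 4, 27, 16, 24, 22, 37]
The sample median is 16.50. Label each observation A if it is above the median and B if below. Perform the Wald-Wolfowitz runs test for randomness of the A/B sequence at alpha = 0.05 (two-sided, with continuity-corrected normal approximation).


Step 1: Compute median = 16.50; label A = above, B = below.
Labels in order: BBBBAABABAAA  (n_A = 6, n_B = 6)
Step 2: Count runs R = 6.
Step 3: Under H0 (random ordering), E[R] = 2*n_A*n_B/(n_A+n_B) + 1 = 2*6*6/12 + 1 = 7.0000.
        Var[R] = 2*n_A*n_B*(2*n_A*n_B - n_A - n_B) / ((n_A+n_B)^2 * (n_A+n_B-1)) = 4320/1584 = 2.7273.
        SD[R] = 1.6514.
Step 4: Continuity-corrected z = (R + 0.5 - E[R]) / SD[R] = (6 + 0.5 - 7.0000) / 1.6514 = -0.3028.
Step 5: Two-sided p-value via normal approximation = 2*(1 - Phi(|z|)) = 0.762069.
Step 6: alpha = 0.05. fail to reject H0.

R = 6, z = -0.3028, p = 0.762069, fail to reject H0.


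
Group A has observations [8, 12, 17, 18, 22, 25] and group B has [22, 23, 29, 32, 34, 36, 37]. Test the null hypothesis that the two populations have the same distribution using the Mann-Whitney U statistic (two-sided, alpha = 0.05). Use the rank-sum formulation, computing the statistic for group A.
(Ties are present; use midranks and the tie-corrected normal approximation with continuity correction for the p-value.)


Step 1: Combine and sort all 13 observations; assign midranks.
sorted (value, group): (8,X), (12,X), (17,X), (18,X), (22,X), (22,Y), (23,Y), (25,X), (29,Y), (32,Y), (34,Y), (36,Y), (37,Y)
ranks: 8->1, 12->2, 17->3, 18->4, 22->5.5, 22->5.5, 23->7, 25->8, 29->9, 32->10, 34->11, 36->12, 37->13
Step 2: Rank sum for X: R1 = 1 + 2 + 3 + 4 + 5.5 + 8 = 23.5.
Step 3: U_X = R1 - n1(n1+1)/2 = 23.5 - 6*7/2 = 23.5 - 21 = 2.5.
       U_Y = n1*n2 - U_X = 42 - 2.5 = 39.5.
Step 4: Ties are present, so use the tie-corrected normal approximation (with continuity correction) for the p-value.
Step 5: p-value = 0.010025; compare to alpha = 0.05. reject H0.

U_X = 2.5, p = 0.010025, reject H0 at alpha = 0.05.


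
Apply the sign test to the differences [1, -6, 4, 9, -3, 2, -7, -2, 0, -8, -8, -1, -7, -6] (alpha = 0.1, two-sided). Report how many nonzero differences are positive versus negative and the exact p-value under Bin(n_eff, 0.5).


Step 1: Discard zero differences. Original n = 14; n_eff = number of nonzero differences = 13.
Nonzero differences (with sign): +1, -6, +4, +9, -3, +2, -7, -2, -8, -8, -1, -7, -6
Step 2: Count signs: positive = 4, negative = 9.
Step 3: Under H0: P(positive) = 0.5, so the number of positives S ~ Bin(13, 0.5).
Step 4: Two-sided exact p-value = sum of Bin(13,0.5) probabilities at or below the observed probability = 0.266846.
Step 5: alpha = 0.1. fail to reject H0.

n_eff = 13, pos = 4, neg = 9, p = 0.266846, fail to reject H0.


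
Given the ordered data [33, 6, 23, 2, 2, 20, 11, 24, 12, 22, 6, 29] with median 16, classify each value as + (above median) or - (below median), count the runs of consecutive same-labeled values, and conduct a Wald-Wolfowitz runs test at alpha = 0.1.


Step 1: Compute median = 16; label A = above, B = below.
Labels in order: ABABBABABABA  (n_A = 6, n_B = 6)
Step 2: Count runs R = 11.
Step 3: Under H0 (random ordering), E[R] = 2*n_A*n_B/(n_A+n_B) + 1 = 2*6*6/12 + 1 = 7.0000.
        Var[R] = 2*n_A*n_B*(2*n_A*n_B - n_A - n_B) / ((n_A+n_B)^2 * (n_A+n_B-1)) = 4320/1584 = 2.7273.
        SD[R] = 1.6514.
Step 4: Continuity-corrected z = (R - 0.5 - E[R]) / SD[R] = (11 - 0.5 - 7.0000) / 1.6514 = 2.1194.
Step 5: Two-sided p-value via normal approximation = 2*(1 - Phi(|z|)) = 0.034060.
Step 6: alpha = 0.1. reject H0.

R = 11, z = 2.1194, p = 0.034060, reject H0.


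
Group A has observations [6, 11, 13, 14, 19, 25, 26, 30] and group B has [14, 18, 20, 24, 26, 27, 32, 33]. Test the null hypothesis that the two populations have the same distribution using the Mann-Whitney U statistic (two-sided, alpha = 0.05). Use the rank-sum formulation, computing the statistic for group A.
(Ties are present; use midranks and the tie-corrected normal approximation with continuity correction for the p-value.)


Step 1: Combine and sort all 16 observations; assign midranks.
sorted (value, group): (6,X), (11,X), (13,X), (14,X), (14,Y), (18,Y), (19,X), (20,Y), (24,Y), (25,X), (26,X), (26,Y), (27,Y), (30,X), (32,Y), (33,Y)
ranks: 6->1, 11->2, 13->3, 14->4.5, 14->4.5, 18->6, 19->7, 20->8, 24->9, 25->10, 26->11.5, 26->11.5, 27->13, 30->14, 32->15, 33->16
Step 2: Rank sum for X: R1 = 1 + 2 + 3 + 4.5 + 7 + 10 + 11.5 + 14 = 53.
Step 3: U_X = R1 - n1(n1+1)/2 = 53 - 8*9/2 = 53 - 36 = 17.
       U_Y = n1*n2 - U_X = 64 - 17 = 47.
Step 4: Ties are present, so use the tie-corrected normal approximation (with continuity correction) for the p-value.
Step 5: p-value = 0.127247; compare to alpha = 0.05. fail to reject H0.

U_X = 17, p = 0.127247, fail to reject H0 at alpha = 0.05.


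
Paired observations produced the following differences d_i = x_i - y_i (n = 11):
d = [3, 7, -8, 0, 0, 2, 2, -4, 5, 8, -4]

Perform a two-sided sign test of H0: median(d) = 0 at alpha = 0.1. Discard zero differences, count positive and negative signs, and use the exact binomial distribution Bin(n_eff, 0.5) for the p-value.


Step 1: Discard zero differences. Original n = 11; n_eff = number of nonzero differences = 9.
Nonzero differences (with sign): +3, +7, -8, +2, +2, -4, +5, +8, -4
Step 2: Count signs: positive = 6, negative = 3.
Step 3: Under H0: P(positive) = 0.5, so the number of positives S ~ Bin(9, 0.5).
Step 4: Two-sided exact p-value = sum of Bin(9,0.5) probabilities at or below the observed probability = 0.507812.
Step 5: alpha = 0.1. fail to reject H0.

n_eff = 9, pos = 6, neg = 3, p = 0.507812, fail to reject H0.


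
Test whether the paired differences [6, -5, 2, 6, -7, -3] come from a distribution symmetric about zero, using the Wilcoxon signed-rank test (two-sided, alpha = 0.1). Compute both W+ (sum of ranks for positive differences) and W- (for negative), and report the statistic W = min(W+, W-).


Step 1: Drop any zero differences (none here) and take |d_i|.
|d| = [6, 5, 2, 6, 7, 3]
Step 2: Midrank |d_i| (ties get averaged ranks).
ranks: |6|->4.5, |5|->3, |2|->1, |6|->4.5, |7|->6, |3|->2
Step 3: Attach original signs; sum ranks with positive sign and with negative sign.
W+ = 4.5 + 1 + 4.5 = 10
W- = 3 + 6 + 2 = 11
(Check: W+ + W- = 21 should equal n(n+1)/2 = 21.)
Step 4: Test statistic W = min(W+, W-) = 10.
Step 5: Ties in |d|, so use the tie-corrected normal approximation.
        E[W] = n(n+1)/4 = 6*7/4 = 10.5.
        Tie groups: |d|=6 (t=2); sum(t^3 - t) = 6.
        Var[W] = n(n+1)(2n+1)/24 - sum(t^3-t)/48 = 546/24 - 6/48 = 22.625.
        z = (W - E[W]) / sqrt(Var[W]) = (10 - 10.5) / 4.7566 = -0.1051.
        Two-sided p = 2*Phi(z) = 0.916282.
Step 6: alpha = 0.1. fail to reject H0.

W+ = 10, W- = 11, W = min = 10, p = 0.916282, fail to reject H0.


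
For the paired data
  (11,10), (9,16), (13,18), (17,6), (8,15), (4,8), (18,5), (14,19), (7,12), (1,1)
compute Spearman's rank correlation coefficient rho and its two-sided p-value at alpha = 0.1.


Step 1: Rank x and y separately (midranks; no ties here).
rank(x): 11->6, 9->5, 13->7, 17->9, 8->4, 4->2, 18->10, 14->8, 7->3, 1->1
rank(y): 10->5, 16->8, 18->9, 6->3, 15->7, 8->4, 5->2, 19->10, 12->6, 1->1
Step 2: d_i = R_x(i) - R_y(i); compute d_i^2.
  (6-5)^2=1, (5-8)^2=9, (7-9)^2=4, (9-3)^2=36, (4-7)^2=9, (2-4)^2=4, (10-2)^2=64, (8-10)^2=4, (3-6)^2=9, (1-1)^2=0
sum(d^2) = 140.
Step 3: rho = 1 - 6*140 / (10*(10^2 - 1)) = 1 - 840/990 = 0.151515.
Step 4: Under H0, t = rho * sqrt((n-2)/(1-rho^2)) = 0.4336 ~ t(8).
Step 5: Two-sided p-value from the t-distribution with 8 df = 0.676065.
Step 6: alpha = 0.1. fail to reject H0.

rho = 0.1515, p = 0.676065, fail to reject H0 at alpha = 0.1.


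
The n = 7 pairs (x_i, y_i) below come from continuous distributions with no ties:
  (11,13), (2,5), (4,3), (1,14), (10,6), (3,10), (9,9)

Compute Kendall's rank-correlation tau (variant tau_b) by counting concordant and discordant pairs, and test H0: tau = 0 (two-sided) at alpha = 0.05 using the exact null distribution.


Step 1: Enumerate the 21 unordered pairs (i,j) with i<j and classify each by sign(x_j-x_i) * sign(y_j-y_i).
  (1,2):dx=-9,dy=-8->C; (1,3):dx=-7,dy=-10->C; (1,4):dx=-10,dy=+1->D; (1,5):dx=-1,dy=-7->C
  (1,6):dx=-8,dy=-3->C; (1,7):dx=-2,dy=-4->C; (2,3):dx=+2,dy=-2->D; (2,4):dx=-1,dy=+9->D
  (2,5):dx=+8,dy=+1->C; (2,6):dx=+1,dy=+5->C; (2,7):dx=+7,dy=+4->C; (3,4):dx=-3,dy=+11->D
  (3,5):dx=+6,dy=+3->C; (3,6):dx=-1,dy=+7->D; (3,7):dx=+5,dy=+6->C; (4,5):dx=+9,dy=-8->D
  (4,6):dx=+2,dy=-4->D; (4,7):dx=+8,dy=-5->D; (5,6):dx=-7,dy=+4->D; (5,7):dx=-1,dy=+3->D
  (6,7):dx=+6,dy=-1->D
Step 2: C = 10, D = 11, total pairs = 21.
Step 3: tau = (C - D)/(n(n-1)/2) = (10 - 11)/21 = -0.047619.
Step 4: Exact two-sided p-value (enumerate n! = 5040 permutations of y under H0): p = 1.000000.
Step 5: alpha = 0.05. fail to reject H0.

tau_b = -0.0476 (C=10, D=11), p = 1.000000, fail to reject H0.


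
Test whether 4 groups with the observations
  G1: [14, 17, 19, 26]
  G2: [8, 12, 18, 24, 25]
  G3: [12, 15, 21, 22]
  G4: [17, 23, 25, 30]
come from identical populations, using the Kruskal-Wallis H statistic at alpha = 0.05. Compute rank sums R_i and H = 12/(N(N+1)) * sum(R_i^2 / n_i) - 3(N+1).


Step 1: Combine all N = 17 observations and assign midranks.
sorted (value, group, rank): (8,G2,1), (12,G2,2.5), (12,G3,2.5), (14,G1,4), (15,G3,5), (17,G1,6.5), (17,G4,6.5), (18,G2,8), (19,G1,9), (21,G3,10), (22,G3,11), (23,G4,12), (24,G2,13), (25,G2,14.5), (25,G4,14.5), (26,G1,16), (30,G4,17)
Step 2: Sum ranks within each group.
R_1 = 35.5 (n_1 = 4)
R_2 = 39 (n_2 = 5)
R_3 = 28.5 (n_3 = 4)
R_4 = 50 (n_4 = 4)
Step 3: H = 12/(N(N+1)) * sum(R_i^2/n_i) - 3(N+1)
     = 12/(17*18) * (35.5^2/4 + 39^2/5 + 28.5^2/4 + 50^2/4) - 3*18
     = 0.039216 * 1447.33 - 54
     = 2.757843.
Step 4: Ties present; correction factor C = 1 - 18/(17^3 - 17) = 0.996324. Corrected H = 2.757843 / 0.996324 = 2.768020.
Step 5: Under H0, H ~ chi^2(3); p-value = 0.428792.
Step 6: alpha = 0.05. fail to reject H0.

H = 2.7680, df = 3, p = 0.428792, fail to reject H0.


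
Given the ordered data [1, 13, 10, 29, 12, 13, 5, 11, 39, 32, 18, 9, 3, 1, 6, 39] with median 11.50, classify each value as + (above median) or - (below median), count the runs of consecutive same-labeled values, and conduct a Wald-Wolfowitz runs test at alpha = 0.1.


Step 1: Compute median = 11.50; label A = above, B = below.
Labels in order: BABAAABBAAABBBBA  (n_A = 8, n_B = 8)
Step 2: Count runs R = 8.
Step 3: Under H0 (random ordering), E[R] = 2*n_A*n_B/(n_A+n_B) + 1 = 2*8*8/16 + 1 = 9.0000.
        Var[R] = 2*n_A*n_B*(2*n_A*n_B - n_A - n_B) / ((n_A+n_B)^2 * (n_A+n_B-1)) = 14336/3840 = 3.7333.
        SD[R] = 1.9322.
Step 4: Continuity-corrected z = (R + 0.5 - E[R]) / SD[R] = (8 + 0.5 - 9.0000) / 1.9322 = -0.2588.
Step 5: Two-sided p-value via normal approximation = 2*(1 - Phi(|z|)) = 0.795809.
Step 6: alpha = 0.1. fail to reject H0.

R = 8, z = -0.2588, p = 0.795809, fail to reject H0.
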